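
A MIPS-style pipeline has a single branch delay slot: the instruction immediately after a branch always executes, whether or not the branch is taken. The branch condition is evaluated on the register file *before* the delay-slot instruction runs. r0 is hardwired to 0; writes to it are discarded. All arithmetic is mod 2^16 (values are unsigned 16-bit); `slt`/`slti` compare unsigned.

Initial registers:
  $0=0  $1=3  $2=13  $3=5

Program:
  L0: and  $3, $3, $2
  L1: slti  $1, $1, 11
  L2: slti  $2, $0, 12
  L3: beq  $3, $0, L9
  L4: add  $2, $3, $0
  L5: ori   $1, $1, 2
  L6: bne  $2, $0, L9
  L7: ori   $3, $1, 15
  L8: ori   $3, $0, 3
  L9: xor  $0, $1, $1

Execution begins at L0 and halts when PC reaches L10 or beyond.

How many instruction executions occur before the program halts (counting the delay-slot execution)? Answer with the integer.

9

PC=0  and  $3, $3, $2        | $0=0 $1=3 $2=13 $3=5
PC=1  slti  $1, $1, 11       | $0=0 $1=1 $2=13 $3=5
PC=2  slti  $2, $0, 12       | $0=0 $1=1 $2=1 $3=5
PC=3  beq  $3, $0, L9        | $0=0 $1=1 $2=1 $3=5  [not taken]
PC=4  add  $2, $3, $0        | $0=0 $1=1 $2=5 $3=5
PC=5  ori   $1, $1, 2        | $0=0 $1=3 $2=5 $3=5
PC=6  bne  $2, $0, L9        | $0=0 $1=3 $2=5 $3=5  [TAKEN]
PC=7  ori   $3, $1, 15       | $0=0 $1=3 $2=5 $3=15
PC=9  xor  $0, $1, $1        | $0=0 $1=3 $2=5 $3=15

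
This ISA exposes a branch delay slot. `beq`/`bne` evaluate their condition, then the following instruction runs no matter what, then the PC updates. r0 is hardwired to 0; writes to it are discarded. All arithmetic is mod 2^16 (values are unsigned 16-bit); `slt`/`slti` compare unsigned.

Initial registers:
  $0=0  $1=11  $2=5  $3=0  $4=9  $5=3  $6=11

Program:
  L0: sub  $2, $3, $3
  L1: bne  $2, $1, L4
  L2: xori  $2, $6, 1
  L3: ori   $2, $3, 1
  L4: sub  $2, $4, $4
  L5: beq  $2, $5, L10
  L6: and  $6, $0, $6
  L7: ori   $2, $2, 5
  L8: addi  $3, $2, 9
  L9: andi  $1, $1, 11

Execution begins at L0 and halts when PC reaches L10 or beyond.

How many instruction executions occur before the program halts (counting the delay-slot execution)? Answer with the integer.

  step pc=0: sub  $2, $3, $3  regs=(0,11,0,0,9,3,11)
  step pc=1: bne  $2, $1, L4  cond=T  regs=(0,11,0,0,9,3,11)
  step pc=2: xori  $2, $6, 1  regs=(0,11,10,0,9,3,11)
  step pc=4: sub  $2, $4, $4  regs=(0,11,0,0,9,3,11)
  step pc=5: beq  $2, $5, L10  cond=F  regs=(0,11,0,0,9,3,11)
  step pc=6: and  $6, $0, $6  regs=(0,11,0,0,9,3,0)
  step pc=7: ori   $2, $2, 5  regs=(0,11,5,0,9,3,0)
  step pc=8: addi  $3, $2, 9  regs=(0,11,5,14,9,3,0)
  step pc=9: andi  $1, $1, 11  regs=(0,11,5,14,9,3,0)

9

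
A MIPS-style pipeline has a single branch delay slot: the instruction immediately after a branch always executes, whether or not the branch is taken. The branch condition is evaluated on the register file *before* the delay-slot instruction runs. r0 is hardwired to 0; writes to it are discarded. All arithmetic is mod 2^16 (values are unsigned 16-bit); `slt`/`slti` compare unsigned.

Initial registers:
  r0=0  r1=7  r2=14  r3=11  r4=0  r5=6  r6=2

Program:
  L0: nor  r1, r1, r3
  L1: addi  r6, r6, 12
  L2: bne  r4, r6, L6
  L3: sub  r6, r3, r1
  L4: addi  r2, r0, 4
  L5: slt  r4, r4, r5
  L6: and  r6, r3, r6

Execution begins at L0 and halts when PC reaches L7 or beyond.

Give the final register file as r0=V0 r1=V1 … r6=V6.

PC=0  nor  r1, r1, r3        | r0=0 r1=65520 r2=14 r3=11 r4=0 r5=6 r6=2
PC=1  addi  r6, r6, 12       | r0=0 r1=65520 r2=14 r3=11 r4=0 r5=6 r6=14
PC=2  bne  r4, r6, L6        | r0=0 r1=65520 r2=14 r3=11 r4=0 r5=6 r6=14  [TAKEN]
PC=3  sub  r6, r3, r1        | r0=0 r1=65520 r2=14 r3=11 r4=0 r5=6 r6=27
PC=6  and  r6, r3, r6        | r0=0 r1=65520 r2=14 r3=11 r4=0 r5=6 r6=11

r0=0 r1=65520 r2=14 r3=11 r4=0 r5=6 r6=11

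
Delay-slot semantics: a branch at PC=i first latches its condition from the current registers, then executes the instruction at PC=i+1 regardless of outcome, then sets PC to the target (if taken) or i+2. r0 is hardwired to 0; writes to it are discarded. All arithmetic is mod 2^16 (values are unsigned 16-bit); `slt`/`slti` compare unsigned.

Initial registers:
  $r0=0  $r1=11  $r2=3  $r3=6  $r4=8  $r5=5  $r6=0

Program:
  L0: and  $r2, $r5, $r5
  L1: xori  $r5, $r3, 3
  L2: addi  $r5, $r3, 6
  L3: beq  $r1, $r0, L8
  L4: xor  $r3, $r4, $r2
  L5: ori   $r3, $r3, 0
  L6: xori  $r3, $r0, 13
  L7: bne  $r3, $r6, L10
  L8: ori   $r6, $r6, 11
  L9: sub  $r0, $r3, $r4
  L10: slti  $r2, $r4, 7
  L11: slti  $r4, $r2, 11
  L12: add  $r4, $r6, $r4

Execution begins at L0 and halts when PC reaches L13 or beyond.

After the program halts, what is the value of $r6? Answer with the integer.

  step pc=0: and  $r2, $r5, $r5  regs=(0,11,5,6,8,5,0)
  step pc=1: xori  $r5, $r3, 3  regs=(0,11,5,6,8,5,0)
  step pc=2: addi  $r5, $r3, 6  regs=(0,11,5,6,8,12,0)
  step pc=3: beq  $r1, $r0, L8  cond=F  regs=(0,11,5,6,8,12,0)
  step pc=4: xor  $r3, $r4, $r2  regs=(0,11,5,13,8,12,0)
  step pc=5: ori   $r3, $r3, 0  regs=(0,11,5,13,8,12,0)
  step pc=6: xori  $r3, $r0, 13  regs=(0,11,5,13,8,12,0)
  step pc=7: bne  $r3, $r6, L10  cond=T  regs=(0,11,5,13,8,12,0)
  step pc=8: ori   $r6, $r6, 11  regs=(0,11,5,13,8,12,11)
  step pc=10: slti  $r2, $r4, 7  regs=(0,11,0,13,8,12,11)
  step pc=11: slti  $r4, $r2, 11  regs=(0,11,0,13,1,12,11)
  step pc=12: add  $r4, $r6, $r4  regs=(0,11,0,13,12,12,11)

11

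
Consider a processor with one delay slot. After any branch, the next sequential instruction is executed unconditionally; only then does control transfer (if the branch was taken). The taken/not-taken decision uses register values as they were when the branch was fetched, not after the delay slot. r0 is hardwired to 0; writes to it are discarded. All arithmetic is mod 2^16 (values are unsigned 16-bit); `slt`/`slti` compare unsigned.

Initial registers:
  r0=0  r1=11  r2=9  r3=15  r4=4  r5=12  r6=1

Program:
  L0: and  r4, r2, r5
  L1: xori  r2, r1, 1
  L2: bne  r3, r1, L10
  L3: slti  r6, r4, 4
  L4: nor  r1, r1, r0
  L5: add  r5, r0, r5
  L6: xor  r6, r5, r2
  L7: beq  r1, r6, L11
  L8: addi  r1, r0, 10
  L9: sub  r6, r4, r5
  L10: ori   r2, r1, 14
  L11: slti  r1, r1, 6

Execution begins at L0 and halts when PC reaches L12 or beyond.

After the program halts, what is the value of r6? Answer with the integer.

0

PC=0  and  r4, r2, r5        | r0=0 r1=11 r2=9 r3=15 r4=8 r5=12 r6=1
PC=1  xori  r2, r1, 1        | r0=0 r1=11 r2=10 r3=15 r4=8 r5=12 r6=1
PC=2  bne  r3, r1, L10       | r0=0 r1=11 r2=10 r3=15 r4=8 r5=12 r6=1  [TAKEN]
PC=3  slti  r6, r4, 4        | r0=0 r1=11 r2=10 r3=15 r4=8 r5=12 r6=0
PC=10 ori   r2, r1, 14       | r0=0 r1=11 r2=15 r3=15 r4=8 r5=12 r6=0
PC=11 slti  r1, r1, 6        | r0=0 r1=0 r2=15 r3=15 r4=8 r5=12 r6=0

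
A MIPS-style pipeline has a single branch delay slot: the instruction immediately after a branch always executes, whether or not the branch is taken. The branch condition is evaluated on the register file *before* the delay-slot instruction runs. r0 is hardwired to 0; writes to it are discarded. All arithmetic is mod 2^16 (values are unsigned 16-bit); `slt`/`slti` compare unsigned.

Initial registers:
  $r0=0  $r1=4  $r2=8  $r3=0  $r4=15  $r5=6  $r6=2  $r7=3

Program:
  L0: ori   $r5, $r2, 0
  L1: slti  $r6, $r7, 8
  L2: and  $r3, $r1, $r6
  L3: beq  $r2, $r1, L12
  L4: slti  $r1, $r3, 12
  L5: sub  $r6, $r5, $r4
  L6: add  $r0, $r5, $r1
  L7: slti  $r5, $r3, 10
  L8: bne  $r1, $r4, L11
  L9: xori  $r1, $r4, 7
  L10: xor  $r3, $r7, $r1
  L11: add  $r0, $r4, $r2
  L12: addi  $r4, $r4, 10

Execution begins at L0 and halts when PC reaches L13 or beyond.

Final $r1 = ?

8

[0] ori   $r5, $r2, 0  →  {$r0:0, $r1:4, $r2:8, $r3:0, $r4:15, $r5:8, $r6:2, $r7:3}
[1] slti  $r6, $r7, 8  →  {$r0:0, $r1:4, $r2:8, $r3:0, $r4:15, $r5:8, $r6:1, $r7:3}
[2] and  $r3, $r1, $r6  →  {$r0:0, $r1:4, $r2:8, $r3:0, $r4:15, $r5:8, $r6:1, $r7:3}
[3] beq  $r2, $r1, L12  →  {$r0:0, $r1:4, $r2:8, $r3:0, $r4:15, $r5:8, $r6:1, $r7:3}  ⟨branch fallthrough⟩
[4] slti  $r1, $r3, 12  →  {$r0:0, $r1:1, $r2:8, $r3:0, $r4:15, $r5:8, $r6:1, $r7:3}
[5] sub  $r6, $r5, $r4  →  {$r0:0, $r1:1, $r2:8, $r3:0, $r4:15, $r5:8, $r6:65529, $r7:3}
[6] add  $r0, $r5, $r1  →  {$r0:0, $r1:1, $r2:8, $r3:0, $r4:15, $r5:8, $r6:65529, $r7:3}
[7] slti  $r5, $r3, 10  →  {$r0:0, $r1:1, $r2:8, $r3:0, $r4:15, $r5:1, $r6:65529, $r7:3}
[8] bne  $r1, $r4, L11  →  {$r0:0, $r1:1, $r2:8, $r3:0, $r4:15, $r5:1, $r6:65529, $r7:3}  ⟨branch taken⟩
[9] xori  $r1, $r4, 7  →  {$r0:0, $r1:8, $r2:8, $r3:0, $r4:15, $r5:1, $r6:65529, $r7:3}
[11] add  $r0, $r4, $r2  →  {$r0:0, $r1:8, $r2:8, $r3:0, $r4:15, $r5:1, $r6:65529, $r7:3}
[12] addi  $r4, $r4, 10  →  {$r0:0, $r1:8, $r2:8, $r3:0, $r4:25, $r5:1, $r6:65529, $r7:3}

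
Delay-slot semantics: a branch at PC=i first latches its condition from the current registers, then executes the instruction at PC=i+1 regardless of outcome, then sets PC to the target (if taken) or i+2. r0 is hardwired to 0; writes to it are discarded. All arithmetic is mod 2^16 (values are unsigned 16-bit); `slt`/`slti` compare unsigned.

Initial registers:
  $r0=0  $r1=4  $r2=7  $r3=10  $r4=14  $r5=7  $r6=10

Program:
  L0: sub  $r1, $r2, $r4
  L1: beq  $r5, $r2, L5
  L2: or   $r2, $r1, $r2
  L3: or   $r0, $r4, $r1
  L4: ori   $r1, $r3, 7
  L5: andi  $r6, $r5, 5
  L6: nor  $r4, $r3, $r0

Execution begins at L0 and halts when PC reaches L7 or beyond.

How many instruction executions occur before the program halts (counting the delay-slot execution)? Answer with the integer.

[0] sub  $r1, $r2, $r4  →  {$r0:0, $r1:65529, $r2:7, $r3:10, $r4:14, $r5:7, $r6:10}
[1] beq  $r5, $r2, L5  →  {$r0:0, $r1:65529, $r2:7, $r3:10, $r4:14, $r5:7, $r6:10}  ⟨branch taken⟩
[2] or   $r2, $r1, $r2  →  {$r0:0, $r1:65529, $r2:65535, $r3:10, $r4:14, $r5:7, $r6:10}
[5] andi  $r6, $r5, 5  →  {$r0:0, $r1:65529, $r2:65535, $r3:10, $r4:14, $r5:7, $r6:5}
[6] nor  $r4, $r3, $r0  →  {$r0:0, $r1:65529, $r2:65535, $r3:10, $r4:65525, $r5:7, $r6:5}

5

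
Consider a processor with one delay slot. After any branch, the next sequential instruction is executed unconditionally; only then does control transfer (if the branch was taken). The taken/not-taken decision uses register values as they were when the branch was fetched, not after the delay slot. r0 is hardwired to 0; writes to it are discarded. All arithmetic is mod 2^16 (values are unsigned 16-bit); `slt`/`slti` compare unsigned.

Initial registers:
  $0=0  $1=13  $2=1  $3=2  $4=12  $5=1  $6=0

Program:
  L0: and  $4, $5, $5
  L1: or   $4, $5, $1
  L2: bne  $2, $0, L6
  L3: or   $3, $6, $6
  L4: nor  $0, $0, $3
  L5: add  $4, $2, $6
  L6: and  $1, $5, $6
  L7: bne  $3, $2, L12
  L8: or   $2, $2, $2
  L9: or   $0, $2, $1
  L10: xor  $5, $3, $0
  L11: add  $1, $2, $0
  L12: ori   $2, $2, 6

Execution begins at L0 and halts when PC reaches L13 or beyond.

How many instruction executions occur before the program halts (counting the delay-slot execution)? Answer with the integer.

8

#0 and  $4, $5, $5 ; 0/13/1/2/1/1/0
#1 or   $4, $5, $1 ; 0/13/1/2/13/1/0
#2 bne  $2, $0, L6 ; 0/13/1/2/13/1/0 ; →target
#3 or   $3, $6, $6 ; 0/13/1/0/13/1/0
#6 and  $1, $5, $6 ; 0/0/1/0/13/1/0
#7 bne  $3, $2, L12 ; 0/0/1/0/13/1/0 ; →target
#8 or   $2, $2, $2 ; 0/0/1/0/13/1/0
#12 ori   $2, $2, 6 ; 0/0/7/0/13/1/0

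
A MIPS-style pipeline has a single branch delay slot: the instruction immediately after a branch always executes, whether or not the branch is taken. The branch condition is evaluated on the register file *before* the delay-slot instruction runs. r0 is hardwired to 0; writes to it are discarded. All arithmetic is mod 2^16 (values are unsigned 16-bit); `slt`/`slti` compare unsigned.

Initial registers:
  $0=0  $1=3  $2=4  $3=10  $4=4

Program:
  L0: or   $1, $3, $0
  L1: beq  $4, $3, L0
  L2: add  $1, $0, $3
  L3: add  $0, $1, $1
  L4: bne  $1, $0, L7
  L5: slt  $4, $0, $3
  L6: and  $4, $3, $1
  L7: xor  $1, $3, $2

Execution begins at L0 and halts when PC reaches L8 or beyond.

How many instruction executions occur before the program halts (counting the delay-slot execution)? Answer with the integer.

  step pc=0: or   $1, $3, $0  regs=(0,10,4,10,4)
  step pc=1: beq  $4, $3, L0  cond=F  regs=(0,10,4,10,4)
  step pc=2: add  $1, $0, $3  regs=(0,10,4,10,4)
  step pc=3: add  $0, $1, $1  regs=(0,10,4,10,4)
  step pc=4: bne  $1, $0, L7  cond=T  regs=(0,10,4,10,4)
  step pc=5: slt  $4, $0, $3  regs=(0,10,4,10,1)
  step pc=7: xor  $1, $3, $2  regs=(0,14,4,10,1)

7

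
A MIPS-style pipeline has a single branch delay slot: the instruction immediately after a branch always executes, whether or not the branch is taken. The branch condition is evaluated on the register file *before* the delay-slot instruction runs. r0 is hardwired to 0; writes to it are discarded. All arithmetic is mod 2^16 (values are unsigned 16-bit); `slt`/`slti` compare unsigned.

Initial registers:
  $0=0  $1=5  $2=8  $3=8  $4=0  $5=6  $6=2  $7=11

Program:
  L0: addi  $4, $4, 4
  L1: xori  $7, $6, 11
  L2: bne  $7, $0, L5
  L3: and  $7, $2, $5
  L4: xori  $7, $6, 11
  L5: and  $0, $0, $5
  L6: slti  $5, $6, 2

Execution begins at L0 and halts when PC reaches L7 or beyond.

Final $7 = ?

0

  step pc=0: addi  $4, $4, 4  regs=(0,5,8,8,4,6,2,11)
  step pc=1: xori  $7, $6, 11  regs=(0,5,8,8,4,6,2,9)
  step pc=2: bne  $7, $0, L5  cond=T  regs=(0,5,8,8,4,6,2,9)
  step pc=3: and  $7, $2, $5  regs=(0,5,8,8,4,6,2,0)
  step pc=5: and  $0, $0, $5  regs=(0,5,8,8,4,6,2,0)
  step pc=6: slti  $5, $6, 2  regs=(0,5,8,8,4,0,2,0)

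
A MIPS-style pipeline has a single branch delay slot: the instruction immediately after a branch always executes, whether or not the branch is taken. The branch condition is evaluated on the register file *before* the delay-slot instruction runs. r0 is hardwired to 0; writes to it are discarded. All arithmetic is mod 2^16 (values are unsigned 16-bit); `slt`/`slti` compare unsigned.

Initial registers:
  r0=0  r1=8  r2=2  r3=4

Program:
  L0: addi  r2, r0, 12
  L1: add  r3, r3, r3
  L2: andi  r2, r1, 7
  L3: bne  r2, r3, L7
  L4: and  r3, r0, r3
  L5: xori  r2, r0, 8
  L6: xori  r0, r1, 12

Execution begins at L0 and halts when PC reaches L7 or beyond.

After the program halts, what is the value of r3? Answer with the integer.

  step pc=0: addi  r2, r0, 12  regs=(0,8,12,4)
  step pc=1: add  r3, r3, r3  regs=(0,8,12,8)
  step pc=2: andi  r2, r1, 7  regs=(0,8,0,8)
  step pc=3: bne  r2, r3, L7  cond=T  regs=(0,8,0,8)
  step pc=4: and  r3, r0, r3  regs=(0,8,0,0)

0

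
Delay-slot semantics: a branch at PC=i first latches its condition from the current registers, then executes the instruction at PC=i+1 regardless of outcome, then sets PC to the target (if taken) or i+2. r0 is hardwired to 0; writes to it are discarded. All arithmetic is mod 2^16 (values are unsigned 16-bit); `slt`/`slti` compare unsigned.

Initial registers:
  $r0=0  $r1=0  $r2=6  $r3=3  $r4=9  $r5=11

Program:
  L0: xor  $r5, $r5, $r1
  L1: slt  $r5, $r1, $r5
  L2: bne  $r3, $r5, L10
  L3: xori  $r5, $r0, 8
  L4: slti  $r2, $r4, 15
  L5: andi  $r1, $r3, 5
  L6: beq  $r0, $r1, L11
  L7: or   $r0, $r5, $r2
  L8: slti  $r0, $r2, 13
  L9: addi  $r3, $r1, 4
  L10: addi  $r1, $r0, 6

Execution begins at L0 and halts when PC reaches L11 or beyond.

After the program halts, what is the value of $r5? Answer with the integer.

8

PC=0  xor  $r5, $r5, $r1     | $r0=0 $r1=0 $r2=6 $r3=3 $r4=9 $r5=11
PC=1  slt  $r5, $r1, $r5     | $r0=0 $r1=0 $r2=6 $r3=3 $r4=9 $r5=1
PC=2  bne  $r3, $r5, L10     | $r0=0 $r1=0 $r2=6 $r3=3 $r4=9 $r5=1  [TAKEN]
PC=3  xori  $r5, $r0, 8      | $r0=0 $r1=0 $r2=6 $r3=3 $r4=9 $r5=8
PC=10 addi  $r1, $r0, 6      | $r0=0 $r1=6 $r2=6 $r3=3 $r4=9 $r5=8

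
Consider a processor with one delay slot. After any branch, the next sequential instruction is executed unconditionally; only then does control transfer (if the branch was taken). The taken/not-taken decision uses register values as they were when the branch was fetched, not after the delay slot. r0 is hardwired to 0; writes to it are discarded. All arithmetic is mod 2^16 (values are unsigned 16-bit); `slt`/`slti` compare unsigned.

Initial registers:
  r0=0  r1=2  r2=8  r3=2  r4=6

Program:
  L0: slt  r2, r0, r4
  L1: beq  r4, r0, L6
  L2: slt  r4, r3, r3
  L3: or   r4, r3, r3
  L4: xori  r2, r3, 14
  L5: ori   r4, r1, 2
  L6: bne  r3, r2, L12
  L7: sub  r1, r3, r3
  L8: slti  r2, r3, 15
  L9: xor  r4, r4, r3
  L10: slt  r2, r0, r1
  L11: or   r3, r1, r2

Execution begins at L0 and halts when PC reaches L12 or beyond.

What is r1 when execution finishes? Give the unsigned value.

#0 slt  r2, r0, r4 ; 0/2/1/2/6
#1 beq  r4, r0, L6 ; 0/2/1/2/6 ; →fallthru
#2 slt  r4, r3, r3 ; 0/2/1/2/0
#3 or   r4, r3, r3 ; 0/2/1/2/2
#4 xori  r2, r3, 14 ; 0/2/12/2/2
#5 ori   r4, r1, 2 ; 0/2/12/2/2
#6 bne  r3, r2, L12 ; 0/2/12/2/2 ; →target
#7 sub  r1, r3, r3 ; 0/0/12/2/2

0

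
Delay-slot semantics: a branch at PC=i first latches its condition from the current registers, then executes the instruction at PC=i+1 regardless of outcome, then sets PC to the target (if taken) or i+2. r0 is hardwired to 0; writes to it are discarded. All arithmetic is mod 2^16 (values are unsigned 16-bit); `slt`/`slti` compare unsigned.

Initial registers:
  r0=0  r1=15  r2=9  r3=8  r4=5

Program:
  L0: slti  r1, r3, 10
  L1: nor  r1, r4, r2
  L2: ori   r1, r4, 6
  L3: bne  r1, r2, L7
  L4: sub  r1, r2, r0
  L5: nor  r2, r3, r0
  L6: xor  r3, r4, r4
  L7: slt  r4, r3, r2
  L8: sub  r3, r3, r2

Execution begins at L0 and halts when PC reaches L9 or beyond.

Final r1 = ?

PC=0  slti  r1, r3, 10       | r0=0 r1=1 r2=9 r3=8 r4=5
PC=1  nor  r1, r4, r2        | r0=0 r1=65522 r2=9 r3=8 r4=5
PC=2  ori   r1, r4, 6        | r0=0 r1=7 r2=9 r3=8 r4=5
PC=3  bne  r1, r2, L7        | r0=0 r1=7 r2=9 r3=8 r4=5  [TAKEN]
PC=4  sub  r1, r2, r0        | r0=0 r1=9 r2=9 r3=8 r4=5
PC=7  slt  r4, r3, r2        | r0=0 r1=9 r2=9 r3=8 r4=1
PC=8  sub  r3, r3, r2        | r0=0 r1=9 r2=9 r3=65535 r4=1

9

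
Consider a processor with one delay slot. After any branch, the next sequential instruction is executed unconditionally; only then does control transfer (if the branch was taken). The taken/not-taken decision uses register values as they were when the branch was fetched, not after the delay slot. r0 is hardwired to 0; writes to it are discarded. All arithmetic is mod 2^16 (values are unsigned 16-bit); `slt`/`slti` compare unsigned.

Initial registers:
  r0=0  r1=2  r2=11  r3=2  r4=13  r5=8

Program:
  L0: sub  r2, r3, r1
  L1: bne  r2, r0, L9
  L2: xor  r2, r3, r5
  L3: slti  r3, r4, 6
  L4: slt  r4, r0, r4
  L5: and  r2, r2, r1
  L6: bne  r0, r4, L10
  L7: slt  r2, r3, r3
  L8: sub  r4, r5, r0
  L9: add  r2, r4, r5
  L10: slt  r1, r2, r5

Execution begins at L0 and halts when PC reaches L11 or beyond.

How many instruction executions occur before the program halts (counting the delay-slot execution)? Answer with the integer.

9

PC=0  sub  r2, r3, r1        | r0=0 r1=2 r2=0 r3=2 r4=13 r5=8
PC=1  bne  r2, r0, L9        | r0=0 r1=2 r2=0 r3=2 r4=13 r5=8  [not taken]
PC=2  xor  r2, r3, r5        | r0=0 r1=2 r2=10 r3=2 r4=13 r5=8
PC=3  slti  r3, r4, 6        | r0=0 r1=2 r2=10 r3=0 r4=13 r5=8
PC=4  slt  r4, r0, r4        | r0=0 r1=2 r2=10 r3=0 r4=1 r5=8
PC=5  and  r2, r2, r1        | r0=0 r1=2 r2=2 r3=0 r4=1 r5=8
PC=6  bne  r0, r4, L10       | r0=0 r1=2 r2=2 r3=0 r4=1 r5=8  [TAKEN]
PC=7  slt  r2, r3, r3        | r0=0 r1=2 r2=0 r3=0 r4=1 r5=8
PC=10 slt  r1, r2, r5        | r0=0 r1=1 r2=0 r3=0 r4=1 r5=8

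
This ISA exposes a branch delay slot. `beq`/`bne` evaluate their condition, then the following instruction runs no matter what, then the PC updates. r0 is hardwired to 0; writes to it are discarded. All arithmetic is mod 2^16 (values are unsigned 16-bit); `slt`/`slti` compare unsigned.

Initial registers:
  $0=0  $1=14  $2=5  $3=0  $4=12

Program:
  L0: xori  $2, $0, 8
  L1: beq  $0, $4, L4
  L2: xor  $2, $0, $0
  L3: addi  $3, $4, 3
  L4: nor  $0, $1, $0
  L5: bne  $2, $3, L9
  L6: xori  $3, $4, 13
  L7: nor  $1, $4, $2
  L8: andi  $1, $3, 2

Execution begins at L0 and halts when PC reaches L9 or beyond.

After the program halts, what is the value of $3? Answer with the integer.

[0] xori  $2, $0, 8  →  {$0:0, $1:14, $2:8, $3:0, $4:12}
[1] beq  $0, $4, L4  →  {$0:0, $1:14, $2:8, $3:0, $4:12}  ⟨branch fallthrough⟩
[2] xor  $2, $0, $0  →  {$0:0, $1:14, $2:0, $3:0, $4:12}
[3] addi  $3, $4, 3  →  {$0:0, $1:14, $2:0, $3:15, $4:12}
[4] nor  $0, $1, $0  →  {$0:0, $1:14, $2:0, $3:15, $4:12}
[5] bne  $2, $3, L9  →  {$0:0, $1:14, $2:0, $3:15, $4:12}  ⟨branch taken⟩
[6] xori  $3, $4, 13  →  {$0:0, $1:14, $2:0, $3:1, $4:12}

1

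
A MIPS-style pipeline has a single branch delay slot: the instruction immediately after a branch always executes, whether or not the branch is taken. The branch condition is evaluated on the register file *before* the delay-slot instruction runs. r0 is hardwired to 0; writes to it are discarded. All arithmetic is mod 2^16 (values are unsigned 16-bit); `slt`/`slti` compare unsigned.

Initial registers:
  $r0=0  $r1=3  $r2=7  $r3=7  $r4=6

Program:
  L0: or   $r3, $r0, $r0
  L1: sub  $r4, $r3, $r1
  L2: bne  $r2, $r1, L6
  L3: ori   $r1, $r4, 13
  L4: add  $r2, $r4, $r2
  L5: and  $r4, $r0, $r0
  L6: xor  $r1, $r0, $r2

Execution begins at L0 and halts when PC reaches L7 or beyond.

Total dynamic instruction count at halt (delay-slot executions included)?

5

#0 or   $r3, $r0, $r0 ; 0/3/7/0/6
#1 sub  $r4, $r3, $r1 ; 0/3/7/0/65533
#2 bne  $r2, $r1, L6 ; 0/3/7/0/65533 ; →target
#3 ori   $r1, $r4, 13 ; 0/65533/7/0/65533
#6 xor  $r1, $r0, $r2 ; 0/7/7/0/65533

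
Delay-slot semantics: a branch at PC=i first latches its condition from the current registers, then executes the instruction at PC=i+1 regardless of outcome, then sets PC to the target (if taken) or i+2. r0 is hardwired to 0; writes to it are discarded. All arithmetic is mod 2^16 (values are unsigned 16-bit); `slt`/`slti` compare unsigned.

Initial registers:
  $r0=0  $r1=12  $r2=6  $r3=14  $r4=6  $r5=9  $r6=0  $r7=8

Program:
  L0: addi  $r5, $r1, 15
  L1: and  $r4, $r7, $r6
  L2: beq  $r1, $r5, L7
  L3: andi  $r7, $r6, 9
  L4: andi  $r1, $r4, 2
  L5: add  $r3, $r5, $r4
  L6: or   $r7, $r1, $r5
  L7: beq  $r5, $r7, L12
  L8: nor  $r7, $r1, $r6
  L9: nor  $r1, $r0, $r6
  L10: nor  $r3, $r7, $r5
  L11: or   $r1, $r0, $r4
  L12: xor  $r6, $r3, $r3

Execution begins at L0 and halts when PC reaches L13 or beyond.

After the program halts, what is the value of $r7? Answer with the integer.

#0 addi  $r5, $r1, 15 ; 0/12/6/14/6/27/0/8
#1 and  $r4, $r7, $r6 ; 0/12/6/14/0/27/0/8
#2 beq  $r1, $r5, L7 ; 0/12/6/14/0/27/0/8 ; →fallthru
#3 andi  $r7, $r6, 9 ; 0/12/6/14/0/27/0/0
#4 andi  $r1, $r4, 2 ; 0/0/6/14/0/27/0/0
#5 add  $r3, $r5, $r4 ; 0/0/6/27/0/27/0/0
#6 or   $r7, $r1, $r5 ; 0/0/6/27/0/27/0/27
#7 beq  $r5, $r7, L12 ; 0/0/6/27/0/27/0/27 ; →target
#8 nor  $r7, $r1, $r6 ; 0/0/6/27/0/27/0/65535
#12 xor  $r6, $r3, $r3 ; 0/0/6/27/0/27/0/65535

65535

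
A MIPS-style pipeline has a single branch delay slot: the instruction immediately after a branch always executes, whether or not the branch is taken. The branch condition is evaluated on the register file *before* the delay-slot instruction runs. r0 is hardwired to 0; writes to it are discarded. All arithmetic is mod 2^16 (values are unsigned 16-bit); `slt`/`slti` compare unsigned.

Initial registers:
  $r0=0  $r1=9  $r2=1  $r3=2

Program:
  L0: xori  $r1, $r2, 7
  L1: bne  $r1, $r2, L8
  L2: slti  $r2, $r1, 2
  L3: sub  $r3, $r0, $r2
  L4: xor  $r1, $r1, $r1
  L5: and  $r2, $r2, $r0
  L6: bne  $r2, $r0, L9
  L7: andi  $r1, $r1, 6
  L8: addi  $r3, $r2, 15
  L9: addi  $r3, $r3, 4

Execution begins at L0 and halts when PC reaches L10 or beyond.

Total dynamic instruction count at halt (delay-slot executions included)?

[0] xori  $r1, $r2, 7  →  {$r0:0, $r1:6, $r2:1, $r3:2}
[1] bne  $r1, $r2, L8  →  {$r0:0, $r1:6, $r2:1, $r3:2}  ⟨branch taken⟩
[2] slti  $r2, $r1, 2  →  {$r0:0, $r1:6, $r2:0, $r3:2}
[8] addi  $r3, $r2, 15  →  {$r0:0, $r1:6, $r2:0, $r3:15}
[9] addi  $r3, $r3, 4  →  {$r0:0, $r1:6, $r2:0, $r3:19}

5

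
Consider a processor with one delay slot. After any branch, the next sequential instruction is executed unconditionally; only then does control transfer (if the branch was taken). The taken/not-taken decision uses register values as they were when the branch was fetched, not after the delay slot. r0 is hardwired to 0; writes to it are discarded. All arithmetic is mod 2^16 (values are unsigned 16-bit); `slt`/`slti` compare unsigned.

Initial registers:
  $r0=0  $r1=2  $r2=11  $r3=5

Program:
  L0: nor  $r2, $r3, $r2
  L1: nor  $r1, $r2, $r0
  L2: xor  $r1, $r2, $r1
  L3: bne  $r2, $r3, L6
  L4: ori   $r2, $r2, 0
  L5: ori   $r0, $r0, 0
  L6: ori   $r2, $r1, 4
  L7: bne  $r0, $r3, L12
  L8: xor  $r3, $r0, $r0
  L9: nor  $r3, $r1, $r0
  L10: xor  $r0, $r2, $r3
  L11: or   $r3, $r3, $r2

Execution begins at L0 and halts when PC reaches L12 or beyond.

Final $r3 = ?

PC=0  nor  $r2, $r3, $r2     | $r0=0 $r1=2 $r2=65520 $r3=5
PC=1  nor  $r1, $r2, $r0     | $r0=0 $r1=15 $r2=65520 $r3=5
PC=2  xor  $r1, $r2, $r1     | $r0=0 $r1=65535 $r2=65520 $r3=5
PC=3  bne  $r2, $r3, L6      | $r0=0 $r1=65535 $r2=65520 $r3=5  [TAKEN]
PC=4  ori   $r2, $r2, 0      | $r0=0 $r1=65535 $r2=65520 $r3=5
PC=6  ori   $r2, $r1, 4      | $r0=0 $r1=65535 $r2=65535 $r3=5
PC=7  bne  $r0, $r3, L12     | $r0=0 $r1=65535 $r2=65535 $r3=5  [TAKEN]
PC=8  xor  $r3, $r0, $r0     | $r0=0 $r1=65535 $r2=65535 $r3=0

0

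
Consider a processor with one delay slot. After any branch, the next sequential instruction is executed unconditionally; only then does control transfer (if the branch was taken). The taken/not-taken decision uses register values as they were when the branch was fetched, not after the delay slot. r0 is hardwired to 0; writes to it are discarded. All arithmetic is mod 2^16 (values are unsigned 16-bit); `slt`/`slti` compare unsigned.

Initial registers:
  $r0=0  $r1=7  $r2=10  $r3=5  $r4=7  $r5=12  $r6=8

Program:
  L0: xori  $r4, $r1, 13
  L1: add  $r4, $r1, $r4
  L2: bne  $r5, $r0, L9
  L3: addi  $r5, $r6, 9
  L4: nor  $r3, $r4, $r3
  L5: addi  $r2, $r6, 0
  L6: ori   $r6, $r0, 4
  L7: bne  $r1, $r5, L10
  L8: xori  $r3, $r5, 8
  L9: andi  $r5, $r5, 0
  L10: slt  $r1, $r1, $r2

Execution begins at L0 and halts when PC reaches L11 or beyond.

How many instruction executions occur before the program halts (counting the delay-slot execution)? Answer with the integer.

[0] xori  $r4, $r1, 13  →  {$r0:0, $r1:7, $r2:10, $r3:5, $r4:10, $r5:12, $r6:8}
[1] add  $r4, $r1, $r4  →  {$r0:0, $r1:7, $r2:10, $r3:5, $r4:17, $r5:12, $r6:8}
[2] bne  $r5, $r0, L9  →  {$r0:0, $r1:7, $r2:10, $r3:5, $r4:17, $r5:12, $r6:8}  ⟨branch taken⟩
[3] addi  $r5, $r6, 9  →  {$r0:0, $r1:7, $r2:10, $r3:5, $r4:17, $r5:17, $r6:8}
[9] andi  $r5, $r5, 0  →  {$r0:0, $r1:7, $r2:10, $r3:5, $r4:17, $r5:0, $r6:8}
[10] slt  $r1, $r1, $r2  →  {$r0:0, $r1:1, $r2:10, $r3:5, $r4:17, $r5:0, $r6:8}

6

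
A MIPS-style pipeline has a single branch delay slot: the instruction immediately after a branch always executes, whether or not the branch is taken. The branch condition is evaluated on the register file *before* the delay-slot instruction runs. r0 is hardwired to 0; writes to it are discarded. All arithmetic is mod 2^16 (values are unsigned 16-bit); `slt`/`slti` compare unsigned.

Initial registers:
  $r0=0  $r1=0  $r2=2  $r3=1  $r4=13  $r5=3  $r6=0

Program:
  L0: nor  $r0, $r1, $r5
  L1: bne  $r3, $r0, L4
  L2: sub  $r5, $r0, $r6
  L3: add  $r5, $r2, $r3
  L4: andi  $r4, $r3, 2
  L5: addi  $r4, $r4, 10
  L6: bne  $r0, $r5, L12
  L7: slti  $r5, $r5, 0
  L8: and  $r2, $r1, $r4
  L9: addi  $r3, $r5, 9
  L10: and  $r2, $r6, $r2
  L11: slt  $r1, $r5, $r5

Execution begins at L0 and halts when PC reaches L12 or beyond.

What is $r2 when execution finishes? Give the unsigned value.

[0] nor  $r0, $r1, $r5  →  {$r0:0, $r1:0, $r2:2, $r3:1, $r4:13, $r5:3, $r6:0}
[1] bne  $r3, $r0, L4  →  {$r0:0, $r1:0, $r2:2, $r3:1, $r4:13, $r5:3, $r6:0}  ⟨branch taken⟩
[2] sub  $r5, $r0, $r6  →  {$r0:0, $r1:0, $r2:2, $r3:1, $r4:13, $r5:0, $r6:0}
[4] andi  $r4, $r3, 2  →  {$r0:0, $r1:0, $r2:2, $r3:1, $r4:0, $r5:0, $r6:0}
[5] addi  $r4, $r4, 10  →  {$r0:0, $r1:0, $r2:2, $r3:1, $r4:10, $r5:0, $r6:0}
[6] bne  $r0, $r5, L12  →  {$r0:0, $r1:0, $r2:2, $r3:1, $r4:10, $r5:0, $r6:0}  ⟨branch fallthrough⟩
[7] slti  $r5, $r5, 0  →  {$r0:0, $r1:0, $r2:2, $r3:1, $r4:10, $r5:0, $r6:0}
[8] and  $r2, $r1, $r4  →  {$r0:0, $r1:0, $r2:0, $r3:1, $r4:10, $r5:0, $r6:0}
[9] addi  $r3, $r5, 9  →  {$r0:0, $r1:0, $r2:0, $r3:9, $r4:10, $r5:0, $r6:0}
[10] and  $r2, $r6, $r2  →  {$r0:0, $r1:0, $r2:0, $r3:9, $r4:10, $r5:0, $r6:0}
[11] slt  $r1, $r5, $r5  →  {$r0:0, $r1:0, $r2:0, $r3:9, $r4:10, $r5:0, $r6:0}

0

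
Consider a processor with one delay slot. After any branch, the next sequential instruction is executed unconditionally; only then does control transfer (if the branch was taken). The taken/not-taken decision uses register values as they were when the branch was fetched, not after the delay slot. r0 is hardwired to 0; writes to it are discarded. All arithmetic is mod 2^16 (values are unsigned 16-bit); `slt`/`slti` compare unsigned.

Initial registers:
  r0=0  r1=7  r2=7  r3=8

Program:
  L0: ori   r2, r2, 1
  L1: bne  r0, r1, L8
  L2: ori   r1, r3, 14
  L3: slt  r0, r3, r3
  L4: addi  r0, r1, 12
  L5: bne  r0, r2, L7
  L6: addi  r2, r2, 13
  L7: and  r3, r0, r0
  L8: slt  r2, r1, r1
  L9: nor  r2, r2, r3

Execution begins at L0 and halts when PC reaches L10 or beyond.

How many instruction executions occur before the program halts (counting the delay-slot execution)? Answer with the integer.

5

  step pc=0: ori   r2, r2, 1  regs=(0,7,7,8)
  step pc=1: bne  r0, r1, L8  cond=T  regs=(0,7,7,8)
  step pc=2: ori   r1, r3, 14  regs=(0,14,7,8)
  step pc=8: slt  r2, r1, r1  regs=(0,14,0,8)
  step pc=9: nor  r2, r2, r3  regs=(0,14,65527,8)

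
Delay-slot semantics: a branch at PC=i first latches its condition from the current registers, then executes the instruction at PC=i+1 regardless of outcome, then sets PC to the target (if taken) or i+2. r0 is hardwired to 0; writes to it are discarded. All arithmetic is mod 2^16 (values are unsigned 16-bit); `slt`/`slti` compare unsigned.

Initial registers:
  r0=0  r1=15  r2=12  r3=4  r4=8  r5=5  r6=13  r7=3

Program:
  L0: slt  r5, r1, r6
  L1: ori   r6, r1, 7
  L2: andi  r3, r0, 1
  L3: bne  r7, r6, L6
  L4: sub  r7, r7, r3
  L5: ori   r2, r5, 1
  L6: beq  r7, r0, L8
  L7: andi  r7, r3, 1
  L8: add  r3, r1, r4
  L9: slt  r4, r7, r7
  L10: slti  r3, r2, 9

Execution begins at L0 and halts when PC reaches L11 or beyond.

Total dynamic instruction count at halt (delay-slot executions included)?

10

[0] slt  r5, r1, r6  →  {r0:0, r1:15, r2:12, r3:4, r4:8, r5:0, r6:13, r7:3}
[1] ori   r6, r1, 7  →  {r0:0, r1:15, r2:12, r3:4, r4:8, r5:0, r6:15, r7:3}
[2] andi  r3, r0, 1  →  {r0:0, r1:15, r2:12, r3:0, r4:8, r5:0, r6:15, r7:3}
[3] bne  r7, r6, L6  →  {r0:0, r1:15, r2:12, r3:0, r4:8, r5:0, r6:15, r7:3}  ⟨branch taken⟩
[4] sub  r7, r7, r3  →  {r0:0, r1:15, r2:12, r3:0, r4:8, r5:0, r6:15, r7:3}
[6] beq  r7, r0, L8  →  {r0:0, r1:15, r2:12, r3:0, r4:8, r5:0, r6:15, r7:3}  ⟨branch fallthrough⟩
[7] andi  r7, r3, 1  →  {r0:0, r1:15, r2:12, r3:0, r4:8, r5:0, r6:15, r7:0}
[8] add  r3, r1, r4  →  {r0:0, r1:15, r2:12, r3:23, r4:8, r5:0, r6:15, r7:0}
[9] slt  r4, r7, r7  →  {r0:0, r1:15, r2:12, r3:23, r4:0, r5:0, r6:15, r7:0}
[10] slti  r3, r2, 9  →  {r0:0, r1:15, r2:12, r3:0, r4:0, r5:0, r6:15, r7:0}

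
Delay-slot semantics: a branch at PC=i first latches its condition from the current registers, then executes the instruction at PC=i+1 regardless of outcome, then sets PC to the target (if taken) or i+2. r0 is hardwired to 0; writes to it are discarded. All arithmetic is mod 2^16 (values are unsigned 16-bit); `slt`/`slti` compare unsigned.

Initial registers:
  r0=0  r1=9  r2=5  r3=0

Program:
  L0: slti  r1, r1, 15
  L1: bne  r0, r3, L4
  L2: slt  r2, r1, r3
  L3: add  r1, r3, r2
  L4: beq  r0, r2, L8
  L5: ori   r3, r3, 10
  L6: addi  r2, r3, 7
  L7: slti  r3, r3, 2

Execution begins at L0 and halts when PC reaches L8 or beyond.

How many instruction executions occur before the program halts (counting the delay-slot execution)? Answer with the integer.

6

PC=0  slti  r1, r1, 15       | r0=0 r1=1 r2=5 r3=0
PC=1  bne  r0, r3, L4        | r0=0 r1=1 r2=5 r3=0  [not taken]
PC=2  slt  r2, r1, r3        | r0=0 r1=1 r2=0 r3=0
PC=3  add  r1, r3, r2        | r0=0 r1=0 r2=0 r3=0
PC=4  beq  r0, r2, L8        | r0=0 r1=0 r2=0 r3=0  [TAKEN]
PC=5  ori   r3, r3, 10       | r0=0 r1=0 r2=0 r3=10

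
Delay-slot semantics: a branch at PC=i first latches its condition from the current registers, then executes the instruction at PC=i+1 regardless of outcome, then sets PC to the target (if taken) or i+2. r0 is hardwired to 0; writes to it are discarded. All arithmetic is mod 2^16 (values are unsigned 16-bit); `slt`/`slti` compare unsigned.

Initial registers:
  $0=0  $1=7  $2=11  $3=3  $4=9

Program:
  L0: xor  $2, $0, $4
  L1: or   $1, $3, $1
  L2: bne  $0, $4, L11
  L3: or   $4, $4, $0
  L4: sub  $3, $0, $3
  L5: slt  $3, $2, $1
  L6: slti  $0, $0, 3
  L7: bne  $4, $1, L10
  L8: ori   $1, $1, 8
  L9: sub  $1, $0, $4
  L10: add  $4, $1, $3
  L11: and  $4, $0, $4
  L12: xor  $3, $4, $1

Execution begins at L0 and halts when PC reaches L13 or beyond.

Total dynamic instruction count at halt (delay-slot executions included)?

6

#0 xor  $2, $0, $4 ; 0/7/9/3/9
#1 or   $1, $3, $1 ; 0/7/9/3/9
#2 bne  $0, $4, L11 ; 0/7/9/3/9 ; →target
#3 or   $4, $4, $0 ; 0/7/9/3/9
#11 and  $4, $0, $4 ; 0/7/9/3/0
#12 xor  $3, $4, $1 ; 0/7/9/7/0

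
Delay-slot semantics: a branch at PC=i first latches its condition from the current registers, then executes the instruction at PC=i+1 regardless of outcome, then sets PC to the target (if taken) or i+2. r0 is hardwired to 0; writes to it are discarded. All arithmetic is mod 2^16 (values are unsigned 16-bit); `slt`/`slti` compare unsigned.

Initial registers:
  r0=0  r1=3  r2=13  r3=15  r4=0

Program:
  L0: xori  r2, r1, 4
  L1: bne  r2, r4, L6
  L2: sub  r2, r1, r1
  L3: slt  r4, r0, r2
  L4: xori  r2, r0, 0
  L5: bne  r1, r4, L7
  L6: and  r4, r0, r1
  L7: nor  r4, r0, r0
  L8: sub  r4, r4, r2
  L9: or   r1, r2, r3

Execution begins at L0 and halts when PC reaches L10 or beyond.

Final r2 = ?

0

#0 xori  r2, r1, 4 ; 0/3/7/15/0
#1 bne  r2, r4, L6 ; 0/3/7/15/0 ; →target
#2 sub  r2, r1, r1 ; 0/3/0/15/0
#6 and  r4, r0, r1 ; 0/3/0/15/0
#7 nor  r4, r0, r0 ; 0/3/0/15/65535
#8 sub  r4, r4, r2 ; 0/3/0/15/65535
#9 or   r1, r2, r3 ; 0/15/0/15/65535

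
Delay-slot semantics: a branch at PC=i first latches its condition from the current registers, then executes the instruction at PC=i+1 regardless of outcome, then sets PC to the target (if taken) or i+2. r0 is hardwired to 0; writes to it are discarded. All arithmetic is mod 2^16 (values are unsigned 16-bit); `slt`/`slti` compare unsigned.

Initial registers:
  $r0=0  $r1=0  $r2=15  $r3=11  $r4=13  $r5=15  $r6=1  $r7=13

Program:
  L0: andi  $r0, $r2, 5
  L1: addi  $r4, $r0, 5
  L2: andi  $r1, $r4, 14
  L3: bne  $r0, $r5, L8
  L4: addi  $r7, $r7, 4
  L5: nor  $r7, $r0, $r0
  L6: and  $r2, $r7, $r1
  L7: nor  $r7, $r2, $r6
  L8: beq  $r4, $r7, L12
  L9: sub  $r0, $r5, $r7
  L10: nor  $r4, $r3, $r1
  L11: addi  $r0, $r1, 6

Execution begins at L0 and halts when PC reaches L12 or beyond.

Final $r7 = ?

  step pc=0: andi  $r0, $r2, 5  regs=(0,0,15,11,13,15,1,13)
  step pc=1: addi  $r4, $r0, 5  regs=(0,0,15,11,5,15,1,13)
  step pc=2: andi  $r1, $r4, 14  regs=(0,4,15,11,5,15,1,13)
  step pc=3: bne  $r0, $r5, L8  cond=T  regs=(0,4,15,11,5,15,1,13)
  step pc=4: addi  $r7, $r7, 4  regs=(0,4,15,11,5,15,1,17)
  step pc=8: beq  $r4, $r7, L12  cond=F  regs=(0,4,15,11,5,15,1,17)
  step pc=9: sub  $r0, $r5, $r7  regs=(0,4,15,11,5,15,1,17)
  step pc=10: nor  $r4, $r3, $r1  regs=(0,4,15,11,65520,15,1,17)
  step pc=11: addi  $r0, $r1, 6  regs=(0,4,15,11,65520,15,1,17)

17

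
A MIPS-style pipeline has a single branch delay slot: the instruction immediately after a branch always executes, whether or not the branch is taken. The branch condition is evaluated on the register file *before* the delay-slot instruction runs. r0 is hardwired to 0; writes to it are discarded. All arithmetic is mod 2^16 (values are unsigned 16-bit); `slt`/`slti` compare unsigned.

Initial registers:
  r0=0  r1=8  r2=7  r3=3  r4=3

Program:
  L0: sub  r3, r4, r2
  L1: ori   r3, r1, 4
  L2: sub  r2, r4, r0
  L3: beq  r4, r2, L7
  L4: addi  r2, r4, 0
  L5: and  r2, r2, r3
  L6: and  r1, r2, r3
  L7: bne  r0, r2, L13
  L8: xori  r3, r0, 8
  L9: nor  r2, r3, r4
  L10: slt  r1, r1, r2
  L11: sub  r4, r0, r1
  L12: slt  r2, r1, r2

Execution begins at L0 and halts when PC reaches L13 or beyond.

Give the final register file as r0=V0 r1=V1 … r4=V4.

PC=0  sub  r3, r4, r2        | r0=0 r1=8 r2=7 r3=65532 r4=3
PC=1  ori   r3, r1, 4        | r0=0 r1=8 r2=7 r3=12 r4=3
PC=2  sub  r2, r4, r0        | r0=0 r1=8 r2=3 r3=12 r4=3
PC=3  beq  r4, r2, L7        | r0=0 r1=8 r2=3 r3=12 r4=3  [TAKEN]
PC=4  addi  r2, r4, 0        | r0=0 r1=8 r2=3 r3=12 r4=3
PC=7  bne  r0, r2, L13       | r0=0 r1=8 r2=3 r3=12 r4=3  [TAKEN]
PC=8  xori  r3, r0, 8        | r0=0 r1=8 r2=3 r3=8 r4=3

r0=0 r1=8 r2=3 r3=8 r4=3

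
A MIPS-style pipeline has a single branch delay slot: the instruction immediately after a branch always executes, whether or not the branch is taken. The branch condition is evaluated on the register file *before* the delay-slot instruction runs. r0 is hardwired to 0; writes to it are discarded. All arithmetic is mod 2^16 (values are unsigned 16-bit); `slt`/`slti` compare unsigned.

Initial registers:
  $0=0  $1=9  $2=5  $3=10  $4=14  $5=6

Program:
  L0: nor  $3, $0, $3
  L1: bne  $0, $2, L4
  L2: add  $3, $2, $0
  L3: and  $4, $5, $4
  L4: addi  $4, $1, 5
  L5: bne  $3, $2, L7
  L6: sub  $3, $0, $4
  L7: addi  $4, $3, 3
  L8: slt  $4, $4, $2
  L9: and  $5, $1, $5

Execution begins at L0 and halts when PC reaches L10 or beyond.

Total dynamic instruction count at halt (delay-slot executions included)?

9

PC=0  nor  $3, $0, $3        | $0=0 $1=9 $2=5 $3=65525 $4=14 $5=6
PC=1  bne  $0, $2, L4        | $0=0 $1=9 $2=5 $3=65525 $4=14 $5=6  [TAKEN]
PC=2  add  $3, $2, $0        | $0=0 $1=9 $2=5 $3=5 $4=14 $5=6
PC=4  addi  $4, $1, 5        | $0=0 $1=9 $2=5 $3=5 $4=14 $5=6
PC=5  bne  $3, $2, L7        | $0=0 $1=9 $2=5 $3=5 $4=14 $5=6  [not taken]
PC=6  sub  $3, $0, $4        | $0=0 $1=9 $2=5 $3=65522 $4=14 $5=6
PC=7  addi  $4, $3, 3        | $0=0 $1=9 $2=5 $3=65522 $4=65525 $5=6
PC=8  slt  $4, $4, $2        | $0=0 $1=9 $2=5 $3=65522 $4=0 $5=6
PC=9  and  $5, $1, $5        | $0=0 $1=9 $2=5 $3=65522 $4=0 $5=0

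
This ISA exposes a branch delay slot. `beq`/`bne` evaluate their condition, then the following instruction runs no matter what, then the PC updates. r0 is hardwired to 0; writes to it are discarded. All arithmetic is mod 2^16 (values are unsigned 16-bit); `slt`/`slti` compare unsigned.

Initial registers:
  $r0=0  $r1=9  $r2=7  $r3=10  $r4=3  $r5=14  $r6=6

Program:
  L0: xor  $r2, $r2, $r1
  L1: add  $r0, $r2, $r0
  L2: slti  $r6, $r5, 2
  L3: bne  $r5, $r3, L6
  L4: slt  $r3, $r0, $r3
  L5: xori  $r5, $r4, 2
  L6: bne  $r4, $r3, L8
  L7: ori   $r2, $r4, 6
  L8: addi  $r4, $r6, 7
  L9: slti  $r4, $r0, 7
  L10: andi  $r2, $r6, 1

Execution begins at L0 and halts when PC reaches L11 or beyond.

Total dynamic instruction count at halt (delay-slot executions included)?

10

#0 xor  $r2, $r2, $r1 ; 0/9/14/10/3/14/6
#1 add  $r0, $r2, $r0 ; 0/9/14/10/3/14/6
#2 slti  $r6, $r5, 2 ; 0/9/14/10/3/14/0
#3 bne  $r5, $r3, L6 ; 0/9/14/10/3/14/0 ; →target
#4 slt  $r3, $r0, $r3 ; 0/9/14/1/3/14/0
#6 bne  $r4, $r3, L8 ; 0/9/14/1/3/14/0 ; →target
#7 ori   $r2, $r4, 6 ; 0/9/7/1/3/14/0
#8 addi  $r4, $r6, 7 ; 0/9/7/1/7/14/0
#9 slti  $r4, $r0, 7 ; 0/9/7/1/1/14/0
#10 andi  $r2, $r6, 1 ; 0/9/0/1/1/14/0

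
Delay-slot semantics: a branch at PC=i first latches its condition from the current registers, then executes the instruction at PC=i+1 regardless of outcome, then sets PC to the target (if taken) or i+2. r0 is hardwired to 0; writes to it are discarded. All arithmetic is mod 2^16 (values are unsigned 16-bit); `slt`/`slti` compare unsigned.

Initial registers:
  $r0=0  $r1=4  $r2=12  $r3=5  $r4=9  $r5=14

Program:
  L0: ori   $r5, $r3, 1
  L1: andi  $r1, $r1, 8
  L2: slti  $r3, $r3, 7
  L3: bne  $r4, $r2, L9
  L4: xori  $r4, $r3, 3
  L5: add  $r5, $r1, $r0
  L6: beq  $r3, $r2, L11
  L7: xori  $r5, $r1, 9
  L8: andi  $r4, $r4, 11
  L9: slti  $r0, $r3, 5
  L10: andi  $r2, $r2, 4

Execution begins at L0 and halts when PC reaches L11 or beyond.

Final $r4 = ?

[0] ori   $r5, $r3, 1  →  {$r0:0, $r1:4, $r2:12, $r3:5, $r4:9, $r5:5}
[1] andi  $r1, $r1, 8  →  {$r0:0, $r1:0, $r2:12, $r3:5, $r4:9, $r5:5}
[2] slti  $r3, $r3, 7  →  {$r0:0, $r1:0, $r2:12, $r3:1, $r4:9, $r5:5}
[3] bne  $r4, $r2, L9  →  {$r0:0, $r1:0, $r2:12, $r3:1, $r4:9, $r5:5}  ⟨branch taken⟩
[4] xori  $r4, $r3, 3  →  {$r0:0, $r1:0, $r2:12, $r3:1, $r4:2, $r5:5}
[9] slti  $r0, $r3, 5  →  {$r0:0, $r1:0, $r2:12, $r3:1, $r4:2, $r5:5}
[10] andi  $r2, $r2, 4  →  {$r0:0, $r1:0, $r2:4, $r3:1, $r4:2, $r5:5}

2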